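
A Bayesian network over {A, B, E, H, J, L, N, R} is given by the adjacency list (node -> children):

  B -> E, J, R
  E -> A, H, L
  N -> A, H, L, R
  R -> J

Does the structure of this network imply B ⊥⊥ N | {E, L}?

Yes

Enumerating the 5 paths from B to N and testing each for blocking by {E, L}:
  1. B → J ← R ← N — J:collider[blocks]; R:chain[open] ⇒ blocked
  2. B → E → A ← N — E:chain[blocks]; A:collider[blocks] ⇒ blocked
  3. B → E → L ← N — E:chain[blocks]; L:collider[open] ⇒ blocked
  4. B → E → H ← N — E:chain[blocks]; H:collider[blocks] ⇒ blocked
  5. B → R ← N — R:collider[blocks] ⇒ blocked
Since every path is blocked, d-separation holds.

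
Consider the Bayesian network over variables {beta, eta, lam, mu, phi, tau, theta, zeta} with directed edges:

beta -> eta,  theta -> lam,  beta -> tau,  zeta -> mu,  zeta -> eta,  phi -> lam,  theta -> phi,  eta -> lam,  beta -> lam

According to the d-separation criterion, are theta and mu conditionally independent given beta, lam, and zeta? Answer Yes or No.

We examine all 4 paths between theta and mu:
Path 1: theta → lam ← eta ← zeta → mu
  zeta is a fork here and zeta is conditioned on, so the path is blocked at zeta.
Path 2: theta → lam ← beta → eta ← zeta → mu
  beta is a fork here and beta is conditioned on, so the path is blocked at beta.
Path 3: theta → phi → lam ← eta ← zeta → mu
  zeta is a fork here and zeta is conditioned on, so the path is blocked at zeta.
Path 4: theta → phi → lam ← beta → eta ← zeta → mu
  beta is a fork here and beta is conditioned on, so the path is blocked at beta.
All paths are blocked; theta ⊥ mu | {beta, lam, zeta} holds.

Yes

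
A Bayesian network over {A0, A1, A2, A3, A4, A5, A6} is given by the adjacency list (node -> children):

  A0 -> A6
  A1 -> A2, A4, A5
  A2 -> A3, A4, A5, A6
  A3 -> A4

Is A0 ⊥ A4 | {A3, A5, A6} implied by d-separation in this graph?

No — A0 and A4 are not d-separated given {A3, A5, A6}.

We examine all 4 paths between A0 and A4:
Path 1: A0 → A6 ← A2 → A4
  A6 is a collider and A6 is conditioned on, which opens it; A2 is a fork and A2 is not conditioned on — no node blocks this path, so it is active.
Path 2: A0 → A6 ← A2 → A3 → A4
  A3 is a chain here and A3 is conditioned on, so the path is blocked at A3.
Path 3: A0 → A6 ← A2 ← A1 → A4
  A6 is a collider and A6 is conditioned on, which opens it; A2 is a chain and A2 is not conditioned on; A1 is a fork and A1 is not conditioned on — no node blocks this path, so it is active.
Path 4: A0 → A6 ← A2 → A5 ← A1 → A4
  A6 is a collider and A6 is conditioned on, which opens it; A2 is a fork and A2 is not conditioned on; A5 is a collider and A5 is conditioned on, which opens it; A1 is a fork and A1 is not conditioned on — no node blocks this path, so it is active.
Since the path A0 → A6 ← A2 → A4 is active, A0 and A4 are not d-separated given {A3, A5, A6}.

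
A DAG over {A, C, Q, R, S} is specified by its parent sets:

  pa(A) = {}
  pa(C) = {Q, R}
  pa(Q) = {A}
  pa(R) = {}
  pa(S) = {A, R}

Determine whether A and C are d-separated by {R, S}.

Enumerating the 2 paths from A to C and testing each for blocking by {R, S}:
Path 1: A → Q → C
  Q is a chain and Q is not conditioned on — no node blocks this path, so it is active.
Path 2: A → S ← R → C
  R is a fork here and R is conditioned on, so the path is blocked at R.
Since the path A → Q → C is active, A and C are not d-separated given {R, S}.

No — A and C are not d-separated given {R, S}.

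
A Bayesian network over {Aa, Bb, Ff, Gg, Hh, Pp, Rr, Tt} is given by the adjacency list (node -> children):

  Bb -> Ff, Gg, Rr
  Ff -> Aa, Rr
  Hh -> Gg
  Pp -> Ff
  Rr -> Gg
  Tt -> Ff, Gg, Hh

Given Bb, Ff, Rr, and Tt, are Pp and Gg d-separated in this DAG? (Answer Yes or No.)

Yes

Enumerating the 6 paths from Pp to Gg and testing each for blocking by {Bb, Ff, Rr, Tt}:
Path 1: Pp → Ff ← Bb → Gg
  Bb is a fork here and Bb is conditioned on, so the path is blocked at Bb.
Path 2: Pp → Ff ← Bb → Rr → Gg
  Bb is a fork here and Bb is conditioned on, so the path is blocked at Bb.
Path 3: Pp → Ff ← Tt → Hh → Gg
  Tt is a fork here and Tt is conditioned on, so the path is blocked at Tt.
Path 4: Pp → Ff ← Tt → Gg
  Tt is a fork here and Tt is conditioned on, so the path is blocked at Tt.
Path 5: Pp → Ff → Rr ← Bb → Gg
  Ff is a chain here and Ff is conditioned on, so the path is blocked at Ff.
Path 6: Pp → Ff → Rr → Gg
  Ff is a chain here and Ff is conditioned on, so the path is blocked at Ff.
Every path is blocked, so Pp and Gg are d-separated given {Bb, Ff, Rr, Tt}.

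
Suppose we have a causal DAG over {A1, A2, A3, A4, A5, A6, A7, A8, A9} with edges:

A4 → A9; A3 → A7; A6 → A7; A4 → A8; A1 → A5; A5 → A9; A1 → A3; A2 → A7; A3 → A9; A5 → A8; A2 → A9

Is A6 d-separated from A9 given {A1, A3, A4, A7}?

Enumerating the 4 paths from A6 to A9 and testing each for blocking by {A1, A3, A4, A7}:
  1. A6 → A7 ← A2 → A9 — A7:collider[open]; A2:fork[open] ⇒ active
  2. A6 → A7 ← A3 → A9 — A7:collider[open]; A3:fork[blocks] ⇒ blocked
  3. A6 → A7 ← A3 ← A1 → A5 → A9 — A7:collider[open]; A3:chain[blocks]; A1:fork[blocks]; A5:chain[open] ⇒ blocked
  4. A6 → A7 ← A3 ← A1 → A5 → A8 ← A4 → A9 — A7:collider[open]; A3:chain[blocks]; A1:fork[blocks]; A5:chain[open]; A8:collider[blocks]; A4:fork[blocks] ⇒ blocked
Since the path A6 → A7 ← A2 → A9 is active, A6 and A9 are not d-separated given {A1, A3, A4, A7}.

No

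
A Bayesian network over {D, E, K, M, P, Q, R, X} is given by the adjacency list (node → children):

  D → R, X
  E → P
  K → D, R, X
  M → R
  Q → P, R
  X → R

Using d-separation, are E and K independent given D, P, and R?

Enumerating the 5 paths from E to K and testing each for blocking by {D, P, R}:
Path 1: E → P ← Q → R ← D → X ← K
  D is a fork here and D is conditioned on, so the path is blocked at D.
Path 2: E → P ← Q → R ← D ← K
  D is a chain here and D is conditioned on, so the path is blocked at D.
Path 3: E → P ← Q → R ← X ← D ← K
  D is a chain here and D is conditioned on, so the path is blocked at D.
Path 4: E → P ← Q → R ← X ← K
  P is a collider and P is conditioned on, which opens it; Q is a fork and Q is not conditioned on; R is a collider and R is conditioned on, which opens it; X is a chain and X is not conditioned on — no node blocks this path, so it is active.
Path 5: E → P ← Q → R ← K
  P is a collider and P is conditioned on, which opens it; Q is a fork and Q is not conditioned on; R is a collider and R is conditioned on, which opens it — no node blocks this path, so it is active.
Since the path E → P ← Q → R ← X ← K is active, E and K are not d-separated given {D, P, R}.

No — E and K are not d-separated given {D, P, R}.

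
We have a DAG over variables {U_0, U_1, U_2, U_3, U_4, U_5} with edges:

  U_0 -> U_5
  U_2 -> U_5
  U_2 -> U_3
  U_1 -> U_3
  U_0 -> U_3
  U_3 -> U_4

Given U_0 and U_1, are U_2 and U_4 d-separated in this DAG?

No

2 paths connect U_2 and U_4; each must be blocked for d-separation to hold:
Path 1: U_2 → U_3 → U_4
  U_3 is a chain and U_3 is not conditioned on — no node blocks this path, so it is active.
Path 2: U_2 → U_5 ← U_0 → U_3 → U_4
  U_5 is a collider here and neither U_5 nor any of its descendants is conditioned on, so the collider stays closed — the path is blocked at U_5.
Because an active path exists, U_2 and U_4 are not d-separated.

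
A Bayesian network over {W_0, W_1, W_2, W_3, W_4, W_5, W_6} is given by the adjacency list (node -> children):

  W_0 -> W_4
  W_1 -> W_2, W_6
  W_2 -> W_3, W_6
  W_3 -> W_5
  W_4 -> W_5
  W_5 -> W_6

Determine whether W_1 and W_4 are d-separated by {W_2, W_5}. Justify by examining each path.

Yes

4 paths connect W_1 and W_4; each must be blocked for d-separation to hold:
  1. W_1 → W_6 ← W_5 ← W_4 — W_6:collider[blocks]; W_5:chain[blocks] ⇒ blocked
  2. W_1 → W_6 ← W_2 → W_3 → W_5 ← W_4 — W_6:collider[blocks]; W_2:fork[blocks]; W_3:chain[open]; W_5:collider[open] ⇒ blocked
  3. W_1 → W_2 → W_3 → W_5 ← W_4 — W_2:chain[blocks]; W_3:chain[open]; W_5:collider[open] ⇒ blocked
  4. W_1 → W_2 → W_6 ← W_5 ← W_4 — W_2:chain[blocks]; W_6:collider[blocks]; W_5:chain[blocks] ⇒ blocked
Since every path is blocked, d-separation holds.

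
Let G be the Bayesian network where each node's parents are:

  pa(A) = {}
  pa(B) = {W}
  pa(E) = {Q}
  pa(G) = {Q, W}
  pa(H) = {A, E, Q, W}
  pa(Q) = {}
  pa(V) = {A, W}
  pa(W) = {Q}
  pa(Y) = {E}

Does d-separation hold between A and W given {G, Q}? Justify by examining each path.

6 paths connect A and W; each must be blocked for d-separation to hold:
  1. A → V ← W — V:collider[blocks] ⇒ blocked
  2. A → H ← W — H:collider[blocks] ⇒ blocked
  3. A → H ← E ← Q → W — H:collider[blocks]; E:chain[open]; Q:fork[blocks] ⇒ blocked
  4. A → H ← E ← Q → G ← W — H:collider[blocks]; E:chain[open]; Q:fork[blocks]; G:collider[open] ⇒ blocked
  5. A → H ← Q → W — H:collider[blocks]; Q:fork[blocks] ⇒ blocked
  6. A → H ← Q → G ← W — H:collider[blocks]; Q:fork[blocks]; G:collider[open] ⇒ blocked
Every path is blocked, so A and W are d-separated given {G, Q}.

Yes — A and W are d-separated given {G, Q}.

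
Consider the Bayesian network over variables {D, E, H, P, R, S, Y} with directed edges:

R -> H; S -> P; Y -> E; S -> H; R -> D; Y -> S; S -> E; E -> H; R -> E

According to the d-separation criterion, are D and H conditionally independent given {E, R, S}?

There are 4 undirected paths between D and H; checking each against the conditioning set {E, R, S}:
Path 1: D ← R → E ← Y → S → H
  R is a fork here and R is conditioned on, so the path is blocked at R.
Path 2: D ← R → E → H
  R is a fork here and R is conditioned on, so the path is blocked at R.
Path 3: D ← R → E ← S → H
  R is a fork here and R is conditioned on, so the path is blocked at R.
Path 4: D ← R → H
  R is a fork here and R is conditioned on, so the path is blocked at R.
All paths are blocked; D ⊥ H | {E, R, S} holds.

Yes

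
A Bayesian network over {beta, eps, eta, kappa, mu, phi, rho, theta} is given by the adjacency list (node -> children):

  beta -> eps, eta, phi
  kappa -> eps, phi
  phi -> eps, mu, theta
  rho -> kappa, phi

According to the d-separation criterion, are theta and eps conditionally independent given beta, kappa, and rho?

Enumerating the 4 paths from theta to eps and testing each for blocking by {beta, kappa, rho}:
Path 1: theta ← phi ← rho → kappa → eps
  rho is a fork here and rho is conditioned on, so the path is blocked at rho.
Path 2: theta ← phi ← kappa → eps
  kappa is a fork here and kappa is conditioned on, so the path is blocked at kappa.
Path 3: theta ← phi → eps
  phi is a fork and phi is not conditioned on — no node blocks this path, so it is active.
Path 4: theta ← phi ← beta → eps
  beta is a fork here and beta is conditioned on, so the path is blocked at beta.
At least one path is unblocked, so d-separation fails.

No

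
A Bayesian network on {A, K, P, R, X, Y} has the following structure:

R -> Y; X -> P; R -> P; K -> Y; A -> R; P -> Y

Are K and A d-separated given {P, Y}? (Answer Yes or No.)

Enumerating the 2 paths from K to A and testing each for blocking by {P, Y}:
  1. K → Y ← P ← R ← A — Y:collider[open]; P:chain[blocks]; R:chain[open] ⇒ blocked
  2. K → Y ← R ← A — Y:collider[open]; R:chain[open] ⇒ active
Since the path K → Y ← R ← A is active, K and A are not d-separated given {P, Y}.

No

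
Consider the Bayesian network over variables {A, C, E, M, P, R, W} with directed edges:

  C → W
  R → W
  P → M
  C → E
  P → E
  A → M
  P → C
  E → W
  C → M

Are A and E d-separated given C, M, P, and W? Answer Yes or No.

Enumerating the 6 paths from A to E and testing each for blocking by {C, M, P, W}:
  1. A → M ← P → E — M:collider[open]; P:fork[blocks] ⇒ blocked
  2. A → M ← P → C → W ← E — M:collider[open]; P:fork[blocks]; C:chain[blocks]; W:collider[open] ⇒ blocked
  3. A → M ← P → C → E — M:collider[open]; P:fork[blocks]; C:chain[blocks] ⇒ blocked
  4. A → M ← C → W ← E — M:collider[open]; C:fork[blocks]; W:collider[open] ⇒ blocked
  5. A → M ← C ← P → E — M:collider[open]; C:chain[blocks]; P:fork[blocks] ⇒ blocked
  6. A → M ← C → E — M:collider[open]; C:fork[blocks] ⇒ blocked
Every path is blocked, so A and E are d-separated given {C, M, P, W}.

Yes — A and E are d-separated given {C, M, P, W}.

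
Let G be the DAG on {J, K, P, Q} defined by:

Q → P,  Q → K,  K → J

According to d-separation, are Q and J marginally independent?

There is one path between Q and J:
  1. Q → K → J — K:chain[open] ⇒ active
Because an active path exists, Q and J are not d-separated.

No — Q and J are not d-separated given ∅.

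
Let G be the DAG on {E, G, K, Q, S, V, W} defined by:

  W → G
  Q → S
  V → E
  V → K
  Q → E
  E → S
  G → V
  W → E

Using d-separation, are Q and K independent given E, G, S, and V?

4 paths connect Q and K; each must be blocked for d-separation to hold:
Path 1: Q → S ← E ← W → G → V → K
  E is a chain here and E is conditioned on, so the path is blocked at E.
Path 2: Q → S ← E ← V → K
  E is a chain here and E is conditioned on, so the path is blocked at E.
Path 3: Q → E ← W → G → V → K
  G is a chain here and G is conditioned on, so the path is blocked at G.
Path 4: Q → E ← V → K
  V is a fork here and V is conditioned on, so the path is blocked at V.
Every path is blocked, so Q and K are d-separated given {E, G, S, V}.

Yes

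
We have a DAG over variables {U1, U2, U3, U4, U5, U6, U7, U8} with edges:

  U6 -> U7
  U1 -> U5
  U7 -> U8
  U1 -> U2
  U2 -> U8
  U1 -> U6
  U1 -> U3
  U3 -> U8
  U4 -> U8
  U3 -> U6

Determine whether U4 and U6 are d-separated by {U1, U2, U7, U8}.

We examine all 5 paths between U4 and U6:
Path 1: U4 → U8 ← U3 → U6
  U8 is a collider and U8 is conditioned on, which opens it; U3 is a fork and U3 is not conditioned on — no node blocks this path, so it is active.
Path 2: U4 → U8 ← U3 ← U1 → U6
  U1 is a fork here and U1 is conditioned on, so the path is blocked at U1.
Path 3: U4 → U8 ← U2 ← U1 → U6
  U2 is a chain here and U2 is conditioned on, so the path is blocked at U2.
Path 4: U4 → U8 ← U2 ← U1 → U3 → U6
  U2 is a chain here and U2 is conditioned on, so the path is blocked at U2.
Path 5: U4 → U8 ← U7 ← U6
  U7 is a chain here and U7 is conditioned on, so the path is blocked at U7.
Since the path U4 → U8 ← U3 → U6 is active, U4 and U6 are not d-separated given {U1, U2, U7, U8}.

No — U4 and U6 are not d-separated given {U1, U2, U7, U8}.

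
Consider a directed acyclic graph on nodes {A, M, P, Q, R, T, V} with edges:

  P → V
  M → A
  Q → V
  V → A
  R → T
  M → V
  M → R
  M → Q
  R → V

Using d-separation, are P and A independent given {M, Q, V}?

Enumerating the 4 paths from P to A and testing each for blocking by {M, Q, V}:
Path 1: P → V ← M → A
  M is a fork here and M is conditioned on, so the path is blocked at M.
Path 2: P → V ← R ← M → A
  M is a fork here and M is conditioned on, so the path is blocked at M.
Path 3: P → V → A
  V is a chain here and V is conditioned on, so the path is blocked at V.
Path 4: P → V ← Q ← M → A
  Q is a chain here and Q is conditioned on, so the path is blocked at Q.
Since every path is blocked, d-separation holds.

Yes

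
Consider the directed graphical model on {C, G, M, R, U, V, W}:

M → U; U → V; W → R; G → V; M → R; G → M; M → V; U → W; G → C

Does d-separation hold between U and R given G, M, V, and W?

4 paths connect U and R; each must be blocked for d-separation to hold:
  1. U ← M → R — M:fork[blocks] ⇒ blocked
  2. U → V ← M → R — V:collider[open]; M:fork[blocks] ⇒ blocked
  3. U → V ← G → M → R — V:collider[open]; G:fork[blocks]; M:chain[blocks] ⇒ blocked
  4. U → W → R — W:chain[blocks] ⇒ blocked
All paths are blocked; U ⊥ R | {G, M, V, W} holds.

Yes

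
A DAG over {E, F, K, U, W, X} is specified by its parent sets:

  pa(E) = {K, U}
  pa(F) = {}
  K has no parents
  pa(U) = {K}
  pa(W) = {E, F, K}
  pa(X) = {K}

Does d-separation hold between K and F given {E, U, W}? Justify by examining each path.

3 paths connect K and F; each must be blocked for d-separation to hold:
Path 1: K → E → W ← F
  E is a chain here and E is conditioned on, so the path is blocked at E.
Path 2: K → U → E → W ← F
  U is a chain here and U is conditioned on, so the path is blocked at U.
Path 3: K → W ← F
  W is a collider and W is conditioned on, which opens it — no node blocks this path, so it is active.
Since the path K → W ← F is active, K and F are not d-separated given {E, U, W}.

No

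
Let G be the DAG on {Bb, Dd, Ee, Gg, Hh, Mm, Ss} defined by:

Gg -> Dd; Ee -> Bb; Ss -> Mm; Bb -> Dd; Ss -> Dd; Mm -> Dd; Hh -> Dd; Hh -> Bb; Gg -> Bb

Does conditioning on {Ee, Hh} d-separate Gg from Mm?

Yes

Enumerating the 6 paths from Gg to Mm and testing each for blocking by {Ee, Hh}:
Path 1: Gg → Bb ← Hh → Dd ← Ss → Mm
  Bb is a collider here and neither Bb nor any of its descendants is conditioned on, so the collider stays closed — the path is blocked at Bb.
Path 2: Gg → Bb ← Hh → Dd ← Mm
  Bb is a collider here and neither Bb nor any of its descendants is conditioned on, so the collider stays closed — the path is blocked at Bb.
Path 3: Gg → Bb → Dd ← Ss → Mm
  Dd is a collider here and neither Dd nor any of its descendants is conditioned on, so the collider stays closed — the path is blocked at Dd.
Path 4: Gg → Bb → Dd ← Mm
  Dd is a collider here and neither Dd nor any of its descendants is conditioned on, so the collider stays closed — the path is blocked at Dd.
Path 5: Gg → Dd ← Ss → Mm
  Dd is a collider here and neither Dd nor any of its descendants is conditioned on, so the collider stays closed — the path is blocked at Dd.
Path 6: Gg → Dd ← Mm
  Dd is a collider here and neither Dd nor any of its descendants is conditioned on, so the collider stays closed — the path is blocked at Dd.
All paths are blocked; Gg ⊥ Mm | {Ee, Hh} holds.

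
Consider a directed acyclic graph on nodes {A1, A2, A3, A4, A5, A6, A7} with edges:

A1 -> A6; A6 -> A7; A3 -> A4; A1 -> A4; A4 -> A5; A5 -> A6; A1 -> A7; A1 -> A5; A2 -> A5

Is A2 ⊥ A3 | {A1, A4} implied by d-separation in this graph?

Yes — A2 and A3 are d-separated given {A1, A4}.

4 paths connect A2 and A3; each must be blocked for d-separation to hold:
  1. A2 → A5 ← A4 ← A3 — A5:collider[blocks]; A4:chain[blocks] ⇒ blocked
  2. A2 → A5 → A6 ← A1 → A4 ← A3 — A5:chain[open]; A6:collider[blocks]; A1:fork[blocks]; A4:collider[open] ⇒ blocked
  3. A2 → A5 → A6 → A7 ← A1 → A4 ← A3 — A5:chain[open]; A6:chain[open]; A7:collider[blocks]; A1:fork[blocks]; A4:collider[open] ⇒ blocked
  4. A2 → A5 ← A1 → A4 ← A3 — A5:collider[blocks]; A1:fork[blocks]; A4:collider[open] ⇒ blocked
Every path is blocked, so A2 and A3 are d-separated given {A1, A4}.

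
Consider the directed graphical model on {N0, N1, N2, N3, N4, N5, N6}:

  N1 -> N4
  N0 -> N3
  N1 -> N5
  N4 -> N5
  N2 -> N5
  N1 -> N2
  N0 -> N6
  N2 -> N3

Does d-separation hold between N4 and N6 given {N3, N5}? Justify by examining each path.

No

We examine all 4 paths between N4 and N6:
  1. N4 ← N1 → N2 → N3 ← N0 → N6 — N1:fork[open]; N2:chain[open]; N3:collider[open]; N0:fork[open] ⇒ active
  2. N4 ← N1 → N5 ← N2 → N3 ← N0 → N6 — N1:fork[open]; N5:collider[open]; N2:fork[open]; N3:collider[open]; N0:fork[open] ⇒ active
  3. N4 → N5 ← N2 → N3 ← N0 → N6 — N5:collider[open]; N2:fork[open]; N3:collider[open]; N0:fork[open] ⇒ active
  4. N4 → N5 ← N1 → N2 → N3 ← N0 → N6 — N5:collider[open]; N1:fork[open]; N2:chain[open]; N3:collider[open]; N0:fork[open] ⇒ active
Because an active path exists, N4 and N6 are not d-separated.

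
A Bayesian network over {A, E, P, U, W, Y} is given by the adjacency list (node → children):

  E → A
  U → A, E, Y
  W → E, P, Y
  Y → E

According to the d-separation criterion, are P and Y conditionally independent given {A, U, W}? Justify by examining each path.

There are 4 undirected paths between P and Y; checking each against the conditioning set {A, U, W}:
Path 1: P ← W → Y
  W is a fork here and W is conditioned on, so the path is blocked at W.
Path 2: P ← W → E ← Y
  W is a fork here and W is conditioned on, so the path is blocked at W.
Path 3: P ← W → E ← U → Y
  W is a fork here and W is conditioned on, so the path is blocked at W.
Path 4: P ← W → E → A ← U → Y
  W is a fork here and W is conditioned on, so the path is blocked at W.
Every path is blocked, so P and Y are d-separated given {A, U, W}.

Yes — P and Y are d-separated given {A, U, W}.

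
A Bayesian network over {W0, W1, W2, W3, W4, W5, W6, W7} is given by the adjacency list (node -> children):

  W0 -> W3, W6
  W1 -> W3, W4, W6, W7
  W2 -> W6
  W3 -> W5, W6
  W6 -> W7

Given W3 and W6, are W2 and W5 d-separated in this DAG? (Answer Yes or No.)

Yes

There are 4 undirected paths between W2 and W5; checking each against the conditioning set {W3, W6}:
Path 1: W2 → W6 ← W0 → W3 → W5
  W3 is a chain here and W3 is conditioned on, so the path is blocked at W3.
Path 2: W2 → W6 → W7 ← W1 → W3 → W5
  W6 is a chain here and W6 is conditioned on, so the path is blocked at W6.
Path 3: W2 → W6 ← W3 → W5
  W3 is a fork here and W3 is conditioned on, so the path is blocked at W3.
Path 4: W2 → W6 ← W1 → W3 → W5
  W3 is a chain here and W3 is conditioned on, so the path is blocked at W3.
Every path is blocked, so W2 and W5 are d-separated given {W3, W6}.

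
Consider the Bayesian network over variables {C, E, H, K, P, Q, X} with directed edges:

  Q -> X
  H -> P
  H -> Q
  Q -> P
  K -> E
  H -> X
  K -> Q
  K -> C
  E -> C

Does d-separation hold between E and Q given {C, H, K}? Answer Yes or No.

Enumerating the 2 paths from E to Q and testing each for blocking by {C, H, K}:
  1. E → C ← K → Q — C:collider[open]; K:fork[blocks] ⇒ blocked
  2. E ← K → Q — K:fork[blocks] ⇒ blocked
Since every path is blocked, d-separation holds.

Yes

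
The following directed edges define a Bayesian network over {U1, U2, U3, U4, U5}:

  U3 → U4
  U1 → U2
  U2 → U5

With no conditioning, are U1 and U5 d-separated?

No

The only undirected path from U1 to U5 is:
Path 1: U1 → U2 → U5
  U2 is a chain and U2 is not conditioned on — no node blocks this path, so it is active.
At least one path is unblocked, so d-separation fails.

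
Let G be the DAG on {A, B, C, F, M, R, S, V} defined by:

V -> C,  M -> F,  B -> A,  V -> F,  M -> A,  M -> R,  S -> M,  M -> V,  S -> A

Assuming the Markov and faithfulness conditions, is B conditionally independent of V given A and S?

No — B and V are not d-separated given {A, S}.

Enumerating the 4 paths from B to V and testing each for blocking by {A, S}:
Path 1: B → A ← S → M → F ← V
  S is a fork here and S is conditioned on, so the path is blocked at S.
Path 2: B → A ← S → M → V
  S is a fork here and S is conditioned on, so the path is blocked at S.
Path 3: B → A ← M → F ← V
  F is a collider here and neither F nor any of its descendants is conditioned on, so the collider stays closed — the path is blocked at F.
Path 4: B → A ← M → V
  A is a collider and A is conditioned on, which opens it; M is a fork and M is not conditioned on — no node blocks this path, so it is active.
Because an active path exists, B and V are not d-separated.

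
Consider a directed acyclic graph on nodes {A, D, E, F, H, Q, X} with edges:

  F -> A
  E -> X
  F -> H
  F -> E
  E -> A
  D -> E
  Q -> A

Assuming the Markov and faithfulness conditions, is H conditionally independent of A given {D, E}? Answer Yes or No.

No — H and A are not d-separated given {D, E}.

We examine all 2 paths between H and A:
  1. H ← F → A — F:fork[open] ⇒ active
  2. H ← F → E → A — F:fork[open]; E:chain[blocks] ⇒ blocked
Because an active path exists, H and A are not d-separated.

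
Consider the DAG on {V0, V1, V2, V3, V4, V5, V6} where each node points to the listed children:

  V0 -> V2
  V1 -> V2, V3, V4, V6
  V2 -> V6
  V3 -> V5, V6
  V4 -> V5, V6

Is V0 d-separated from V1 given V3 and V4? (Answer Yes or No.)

Yes

We examine all 6 paths between V0 and V1:
  1. V0 → V2 → V6 ← V3 ← V1 — V2:chain[open]; V6:collider[blocks]; V3:chain[blocks] ⇒ blocked
  2. V0 → V2 → V6 ← V3 → V5 ← V4 ← V1 — V2:chain[open]; V6:collider[blocks]; V3:fork[blocks]; V5:collider[blocks]; V4:chain[blocks] ⇒ blocked
  3. V0 → V2 → V6 ← V1 — V2:chain[open]; V6:collider[blocks] ⇒ blocked
  4. V0 → V2 → V6 ← V4 ← V1 — V2:chain[open]; V6:collider[blocks]; V4:chain[blocks] ⇒ blocked
  5. V0 → V2 → V6 ← V4 → V5 ← V3 ← V1 — V2:chain[open]; V6:collider[blocks]; V4:fork[blocks]; V5:collider[blocks]; V3:chain[blocks] ⇒ blocked
  6. V0 → V2 ← V1 — V2:collider[blocks] ⇒ blocked
Since every path is blocked, d-separation holds.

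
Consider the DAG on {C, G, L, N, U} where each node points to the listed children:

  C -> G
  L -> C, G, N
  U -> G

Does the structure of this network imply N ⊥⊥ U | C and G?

No

2 paths connect N and U; each must be blocked for d-separation to hold:
  1. N ← L → G ← U — L:fork[open]; G:collider[open] ⇒ active
  2. N ← L → C → G ← U — L:fork[open]; C:chain[blocks]; G:collider[open] ⇒ blocked
Because an active path exists, N and U are not d-separated.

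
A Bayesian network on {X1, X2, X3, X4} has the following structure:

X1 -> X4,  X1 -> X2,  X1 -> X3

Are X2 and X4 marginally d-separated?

No — X2 and X4 are not d-separated given ∅.

Only one path connects X2 and X4:
  1. X2 ← X1 → X4 — X1:fork[open] ⇒ active
Since the path X2 ← X1 → X4 is active, X2 and X4 are not d-separated given ∅.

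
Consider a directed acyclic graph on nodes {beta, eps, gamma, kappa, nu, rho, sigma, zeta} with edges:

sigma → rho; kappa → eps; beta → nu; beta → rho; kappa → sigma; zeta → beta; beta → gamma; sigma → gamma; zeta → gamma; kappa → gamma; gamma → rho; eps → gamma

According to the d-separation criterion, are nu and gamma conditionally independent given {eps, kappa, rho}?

We examine all 6 paths between nu and gamma:
Path 1: nu ← beta → rho ← sigma ← kappa → eps → gamma
  kappa is a fork here and kappa is conditioned on, so the path is blocked at kappa.
Path 2: nu ← beta → rho ← sigma ← kappa → gamma
  kappa is a fork here and kappa is conditioned on, so the path is blocked at kappa.
Path 3: nu ← beta → rho ← sigma → gamma
  beta is a fork and beta is not conditioned on; rho is a collider and rho is conditioned on, which opens it; sigma is a fork and sigma is not conditioned on — no node blocks this path, so it is active.
Path 4: nu ← beta → rho ← gamma
  beta is a fork and beta is not conditioned on; rho is a collider and rho is conditioned on, which opens it — no node blocks this path, so it is active.
Path 5: nu ← beta ← zeta → gamma
  beta is a chain and beta is not conditioned on; zeta is a fork and zeta is not conditioned on — no node blocks this path, so it is active.
Path 6: nu ← beta → gamma
  beta is a fork and beta is not conditioned on — no node blocks this path, so it is active.
At least one path is unblocked, so d-separation fails.

No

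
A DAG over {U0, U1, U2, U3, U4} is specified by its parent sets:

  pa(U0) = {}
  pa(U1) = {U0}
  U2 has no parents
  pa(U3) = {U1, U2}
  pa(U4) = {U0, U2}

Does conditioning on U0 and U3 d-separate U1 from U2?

Enumerating the 2 paths from U1 to U2 and testing each for blocking by {U0, U3}:
Path 1: U1 ← U0 → U4 ← U2
  U0 is a fork here and U0 is conditioned on, so the path is blocked at U0.
Path 2: U1 → U3 ← U2
  U3 is a collider and U3 is conditioned on, which opens it — no node blocks this path, so it is active.
Since the path U1 → U3 ← U2 is active, U1 and U2 are not d-separated given {U0, U3}.

No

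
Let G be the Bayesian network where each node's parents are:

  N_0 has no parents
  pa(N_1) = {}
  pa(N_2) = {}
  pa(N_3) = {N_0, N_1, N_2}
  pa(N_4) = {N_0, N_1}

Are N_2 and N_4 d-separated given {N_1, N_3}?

No — N_2 and N_4 are not d-separated given {N_1, N_3}.

Enumerating the 2 paths from N_2 to N_4 and testing each for blocking by {N_1, N_3}:
Path 1: N_2 → N_3 ← N_0 → N_4
  N_3 is a collider and N_3 is conditioned on, which opens it; N_0 is a fork and N_0 is not conditioned on — no node blocks this path, so it is active.
Path 2: N_2 → N_3 ← N_1 → N_4
  N_1 is a fork here and N_1 is conditioned on, so the path is blocked at N_1.
Because an active path exists, N_2 and N_4 are not d-separated.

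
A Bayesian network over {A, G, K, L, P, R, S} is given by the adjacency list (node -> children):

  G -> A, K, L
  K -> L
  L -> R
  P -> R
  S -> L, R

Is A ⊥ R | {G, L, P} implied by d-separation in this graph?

There are 4 undirected paths between A and R; checking each against the conditioning set {G, L, P}:
Path 1: A ← G → K → L → R
  G is a fork here and G is conditioned on, so the path is blocked at G.
Path 2: A ← G → K → L ← S → R
  G is a fork here and G is conditioned on, so the path is blocked at G.
Path 3: A ← G → L → R
  G is a fork here and G is conditioned on, so the path is blocked at G.
Path 4: A ← G → L ← S → R
  G is a fork here and G is conditioned on, so the path is blocked at G.
Since every path is blocked, d-separation holds.

Yes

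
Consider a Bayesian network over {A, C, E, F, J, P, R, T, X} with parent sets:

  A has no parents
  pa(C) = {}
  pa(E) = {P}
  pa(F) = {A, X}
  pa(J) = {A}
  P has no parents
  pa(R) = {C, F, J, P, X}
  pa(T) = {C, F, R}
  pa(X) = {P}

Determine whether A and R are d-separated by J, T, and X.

We examine all 6 paths between A and R:
Path 1: A → J → R
  J is a chain here and J is conditioned on, so the path is blocked at J.
Path 2: A → F ← X ← P → R
  X is a chain here and X is conditioned on, so the path is blocked at X.
Path 3: A → F ← X → R
  X is a fork here and X is conditioned on, so the path is blocked at X.
Path 4: A → F → T ← R
  F is a chain and F is not conditioned on; T is a collider and T is conditioned on, which opens it — no node blocks this path, so it is active.
Path 5: A → F → T ← C → R
  F is a chain and F is not conditioned on; T is a collider and T is conditioned on, which opens it; C is a fork and C is not conditioned on — no node blocks this path, so it is active.
Path 6: A → F → R
  F is a chain and F is not conditioned on — no node blocks this path, so it is active.
Because an active path exists, A and R are not d-separated.

No — A and R are not d-separated given {J, T, X}.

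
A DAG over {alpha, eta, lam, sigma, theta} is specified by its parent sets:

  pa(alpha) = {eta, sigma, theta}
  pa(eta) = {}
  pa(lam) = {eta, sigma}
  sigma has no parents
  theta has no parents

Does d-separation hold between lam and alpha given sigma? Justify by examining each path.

2 paths connect lam and alpha; each must be blocked for d-separation to hold:
Path 1: lam ← sigma → alpha
  sigma is a fork here and sigma is conditioned on, so the path is blocked at sigma.
Path 2: lam ← eta → alpha
  eta is a fork and eta is not conditioned on — no node blocks this path, so it is active.
At least one path is unblocked, so d-separation fails.

No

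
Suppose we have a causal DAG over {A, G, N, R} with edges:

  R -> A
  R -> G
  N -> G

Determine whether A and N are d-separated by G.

No — A and N are not d-separated given {G}.

Only one path connects A and N:
  1. A ← R → G ← N — R:fork[open]; G:collider[open] ⇒ active
At least one path is unblocked, so d-separation fails.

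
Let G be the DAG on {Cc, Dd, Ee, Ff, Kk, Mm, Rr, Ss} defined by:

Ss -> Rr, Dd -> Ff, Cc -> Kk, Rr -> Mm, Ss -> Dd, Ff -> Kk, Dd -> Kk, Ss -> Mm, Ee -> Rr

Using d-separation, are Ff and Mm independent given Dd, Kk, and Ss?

We examine all 4 paths between Ff and Mm:
Path 1: Ff ← Dd ← Ss → Mm
  Dd is a chain here and Dd is conditioned on, so the path is blocked at Dd.
Path 2: Ff ← Dd ← Ss → Rr → Mm
  Dd is a chain here and Dd is conditioned on, so the path is blocked at Dd.
Path 3: Ff → Kk ← Dd ← Ss → Mm
  Dd is a chain here and Dd is conditioned on, so the path is blocked at Dd.
Path 4: Ff → Kk ← Dd ← Ss → Rr → Mm
  Dd is a chain here and Dd is conditioned on, so the path is blocked at Dd.
Since every path is blocked, d-separation holds.

Yes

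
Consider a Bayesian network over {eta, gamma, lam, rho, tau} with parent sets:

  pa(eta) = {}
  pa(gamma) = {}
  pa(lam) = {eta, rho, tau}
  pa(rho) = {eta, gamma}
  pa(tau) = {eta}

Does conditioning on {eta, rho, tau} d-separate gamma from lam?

3 paths connect gamma and lam; each must be blocked for d-separation to hold:
Path 1: gamma → rho ← eta → lam
  eta is a fork here and eta is conditioned on, so the path is blocked at eta.
Path 2: gamma → rho ← eta → tau → lam
  eta is a fork here and eta is conditioned on, so the path is blocked at eta.
Path 3: gamma → rho → lam
  rho is a chain here and rho is conditioned on, so the path is blocked at rho.
Since every path is blocked, d-separation holds.

Yes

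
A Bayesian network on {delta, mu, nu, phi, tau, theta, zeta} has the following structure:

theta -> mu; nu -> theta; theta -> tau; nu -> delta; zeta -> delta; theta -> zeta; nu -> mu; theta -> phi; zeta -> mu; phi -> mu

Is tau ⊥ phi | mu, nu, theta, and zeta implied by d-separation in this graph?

Yes

We examine all 6 paths between tau and phi:
Path 1: tau ← theta → mu ← phi
  theta is a fork here and theta is conditioned on, so the path is blocked at theta.
Path 2: tau ← theta → zeta → mu ← phi
  theta is a fork here and theta is conditioned on, so the path is blocked at theta.
Path 3: tau ← theta → zeta → delta ← nu → mu ← phi
  theta is a fork here and theta is conditioned on, so the path is blocked at theta.
Path 4: tau ← theta → phi
  theta is a fork here and theta is conditioned on, so the path is blocked at theta.
Path 5: tau ← theta ← nu → mu ← phi
  theta is a chain here and theta is conditioned on, so the path is blocked at theta.
Path 6: tau ← theta ← nu → delta ← zeta → mu ← phi
  theta is a chain here and theta is conditioned on, so the path is blocked at theta.
All paths are blocked; tau ⊥ phi | {mu, nu, theta, zeta} holds.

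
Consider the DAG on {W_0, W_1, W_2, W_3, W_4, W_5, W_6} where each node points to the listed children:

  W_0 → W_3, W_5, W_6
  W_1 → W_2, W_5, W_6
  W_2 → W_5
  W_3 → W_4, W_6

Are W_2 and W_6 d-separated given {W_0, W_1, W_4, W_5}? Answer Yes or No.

Yes

Enumerating the 6 paths from W_2 to W_6 and testing each for blocking by {W_0, W_1, W_4, W_5}:
Path 1: W_2 ← W_1 → W_5 ← W_0 → W_3 → W_6
  W_1 is a fork here and W_1 is conditioned on, so the path is blocked at W_1.
Path 2: W_2 ← W_1 → W_5 ← W_0 → W_6
  W_1 is a fork here and W_1 is conditioned on, so the path is blocked at W_1.
Path 3: W_2 ← W_1 → W_6
  W_1 is a fork here and W_1 is conditioned on, so the path is blocked at W_1.
Path 4: W_2 → W_5 ← W_1 → W_6
  W_1 is a fork here and W_1 is conditioned on, so the path is blocked at W_1.
Path 5: W_2 → W_5 ← W_0 → W_3 → W_6
  W_0 is a fork here and W_0 is conditioned on, so the path is blocked at W_0.
Path 6: W_2 → W_5 ← W_0 → W_6
  W_0 is a fork here and W_0 is conditioned on, so the path is blocked at W_0.
Since every path is blocked, d-separation holds.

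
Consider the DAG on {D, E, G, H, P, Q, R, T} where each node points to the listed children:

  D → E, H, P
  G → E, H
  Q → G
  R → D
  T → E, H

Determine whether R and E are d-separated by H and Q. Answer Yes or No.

Enumerating the 3 paths from R to E and testing each for blocking by {H, Q}:
  1. R → D → E — D:chain[open] ⇒ active
  2. R → D → H ← T → E — D:chain[open]; H:collider[open]; T:fork[open] ⇒ active
  3. R → D → H ← G → E — D:chain[open]; H:collider[open]; G:fork[open] ⇒ active
Since the path R → D → E is active, R and E are not d-separated given {H, Q}.

No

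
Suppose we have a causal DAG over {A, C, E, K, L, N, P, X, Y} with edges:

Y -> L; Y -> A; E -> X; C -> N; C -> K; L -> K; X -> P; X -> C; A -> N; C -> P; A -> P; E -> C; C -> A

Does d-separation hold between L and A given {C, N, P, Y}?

Enumerating the 6 paths from L to A and testing each for blocking by {C, N, P, Y}:
Path 1: L → K ← C → N ← A
  K is a collider here and neither K nor any of its descendants is conditioned on, so the collider stays closed — the path is blocked at K.
Path 2: L → K ← C → A
  K is a collider here and neither K nor any of its descendants is conditioned on, so the collider stays closed — the path is blocked at K.
Path 3: L → K ← C ← X → P ← A
  K is a collider here and neither K nor any of its descendants is conditioned on, so the collider stays closed — the path is blocked at K.
Path 4: L → K ← C ← E → X → P ← A
  K is a collider here and neither K nor any of its descendants is conditioned on, so the collider stays closed — the path is blocked at K.
Path 5: L → K ← C → P ← A
  K is a collider here and neither K nor any of its descendants is conditioned on, so the collider stays closed — the path is blocked at K.
Path 6: L ← Y → A
  Y is a fork here and Y is conditioned on, so the path is blocked at Y.
All paths are blocked; L ⊥ A | {C, N, P, Y} holds.

Yes — L and A are d-separated given {C, N, P, Y}.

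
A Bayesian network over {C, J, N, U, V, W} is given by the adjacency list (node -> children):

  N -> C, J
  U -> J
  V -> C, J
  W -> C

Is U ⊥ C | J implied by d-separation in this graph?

No

2 paths connect U and C; each must be blocked for d-separation to hold:
Path 1: U → J ← V → C
  J is a collider and J is conditioned on, which opens it; V is a fork and V is not conditioned on — no node blocks this path, so it is active.
Path 2: U → J ← N → C
  J is a collider and J is conditioned on, which opens it; N is a fork and N is not conditioned on — no node blocks this path, so it is active.
Because an active path exists, U and C are not d-separated.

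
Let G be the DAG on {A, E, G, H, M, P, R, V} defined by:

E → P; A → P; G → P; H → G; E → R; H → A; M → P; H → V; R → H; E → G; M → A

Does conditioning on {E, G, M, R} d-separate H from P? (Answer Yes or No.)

No — H and P are not d-separated given {E, G, M, R}.

There are 6 undirected paths between H and P; checking each against the conditioning set {E, G, M, R}:
  1. H → G → P — G:chain[blocks] ⇒ blocked
  2. H → G ← E → P — G:collider[open]; E:fork[blocks] ⇒ blocked
  3. H → A ← M → P — A:collider[blocks]; M:fork[blocks] ⇒ blocked
  4. H → A → P — A:chain[open] ⇒ active
  5. H ← R ← E → G → P — R:chain[blocks]; E:fork[blocks]; G:chain[blocks] ⇒ blocked
  6. H ← R ← E → P — R:chain[blocks]; E:fork[blocks] ⇒ blocked
At least one path is unblocked, so d-separation fails.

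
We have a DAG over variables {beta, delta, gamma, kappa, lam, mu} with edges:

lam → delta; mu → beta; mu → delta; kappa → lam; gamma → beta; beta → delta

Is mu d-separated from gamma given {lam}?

Yes

2 paths connect mu and gamma; each must be blocked for d-separation to hold:
Path 1: mu → beta ← gamma
  beta is a collider here and neither beta nor any of its descendants is conditioned on, so the collider stays closed — the path is blocked at beta.
Path 2: mu → delta ← beta ← gamma
  delta is a collider here and neither delta nor any of its descendants is conditioned on, so the collider stays closed — the path is blocked at delta.
Every path is blocked, so mu and gamma are d-separated given {lam}.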